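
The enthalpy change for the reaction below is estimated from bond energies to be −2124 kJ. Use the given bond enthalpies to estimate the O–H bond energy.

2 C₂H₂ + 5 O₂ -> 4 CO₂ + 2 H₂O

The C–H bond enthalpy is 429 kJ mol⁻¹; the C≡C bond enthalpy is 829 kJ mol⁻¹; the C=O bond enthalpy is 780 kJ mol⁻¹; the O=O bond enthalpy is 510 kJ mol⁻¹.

D(O–H) ≈ 452 kJ/mol

Let D be the O–H bond energy.
Σ(broken) = 2×829 + 4×429 + 5×510 = 5924
Σ(formed) = 8×780 + 4×D = 6240 + 4D
ΔH = Σ(broken) − Σ(formed) = (5924) − (6240 + 4D) = −316 − 4D
Setting this equal to −2124 kJ gives 4D = 1808, so D = 452 kJ/mol.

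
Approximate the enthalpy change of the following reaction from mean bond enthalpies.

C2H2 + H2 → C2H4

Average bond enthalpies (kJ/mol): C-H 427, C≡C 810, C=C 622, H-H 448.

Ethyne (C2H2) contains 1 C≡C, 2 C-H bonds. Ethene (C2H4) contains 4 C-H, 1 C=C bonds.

Bonds broken (reactants):
  C≡C: 1 × 810 = 810
  C-H: 2 × 427 = 854
  H-H: 1 × 448 = 448
  Σ(broken) = 2112 kJ
Bonds formed (products):
  C-H: 4 × 427 = 1708
  C=C: 1 × 622 = 622
  Σ(formed) = 2330 kJ
ΔH = Σ(broken) − Σ(formed) = 2112 − 2330 = −218 kJ

ΔH ≈ −218 kJ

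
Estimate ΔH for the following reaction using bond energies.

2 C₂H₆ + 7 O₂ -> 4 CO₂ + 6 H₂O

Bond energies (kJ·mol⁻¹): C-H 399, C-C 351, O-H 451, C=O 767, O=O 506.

ΔH ≈ −2516 kJ

Bonds broken (reactants):
  C-C: 2 × 351 = 702
  C-H: 12 × 399 = 4788
  O=O: 7 × 506 = 3542
  Σ(broken) = 9032 kJ
Bonds formed (products):
  C=O: 8 × 767 = 6136
  O-H: 12 × 451 = 5412
  Σ(formed) = 11548 kJ
ΔH = Σ(broken) − Σ(formed) = 9032 − 11548 = −2516 kJ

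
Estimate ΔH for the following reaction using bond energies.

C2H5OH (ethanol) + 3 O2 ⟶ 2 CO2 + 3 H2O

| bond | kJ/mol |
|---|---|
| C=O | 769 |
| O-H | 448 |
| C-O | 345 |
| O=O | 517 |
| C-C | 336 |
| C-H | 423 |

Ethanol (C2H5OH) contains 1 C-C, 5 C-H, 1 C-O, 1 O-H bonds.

Bonds broken (reactants):
  C-C: 1 × 336 = 336
  C-H: 5 × 423 = 2115
  C-O: 1 × 345 = 345
  O-H: 1 × 448 = 448
  O=O: 3 × 517 = 1551
  Σ(broken) = 4795 kJ
Bonds formed (products):
  C=O: 4 × 769 = 3076
  O-H: 6 × 448 = 2688
  Σ(formed) = 5764 kJ
ΔH = Σ(broken) − Σ(formed) = 4795 − 5764 = −969 kJ

ΔH ≈ −969 kJ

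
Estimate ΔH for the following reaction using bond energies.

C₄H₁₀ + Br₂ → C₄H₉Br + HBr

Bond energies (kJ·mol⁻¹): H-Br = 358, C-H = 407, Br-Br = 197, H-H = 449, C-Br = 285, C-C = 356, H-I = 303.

ΔH ≈ −39 kJ

Bonds broken (reactants):
  Br-Br: 1 × 197 = 197
  C-C: 3 × 356 = 1068
  C-H: 10 × 407 = 4070
  Σ(broken) = 5335 kJ
Bonds formed (products):
  C-Br: 1 × 285 = 285
  C-C: 3 × 356 = 1068
  C-H: 9 × 407 = 3663
  H-Br: 1 × 358 = 358
  Σ(formed) = 5374 kJ
ΔH = Σ(broken) − Σ(formed) = 5335 − 5374 = −39 kJ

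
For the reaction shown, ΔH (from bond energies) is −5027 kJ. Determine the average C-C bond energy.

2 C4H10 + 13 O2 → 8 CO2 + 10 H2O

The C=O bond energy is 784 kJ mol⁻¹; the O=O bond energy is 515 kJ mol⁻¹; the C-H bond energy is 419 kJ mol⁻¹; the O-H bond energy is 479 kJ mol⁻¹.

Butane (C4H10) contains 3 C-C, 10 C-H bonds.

Let D be the C-C bond energy.
Σ(broken) = 6×D + 20×419 + 13×515 = 15075 + 6D
Σ(formed) = 16×784 + 20×479 = 22124
ΔH = Σ(broken) − Σ(formed) = (15075 + 6D) − (22124) = −7049 + 6D
Setting this equal to −5027 kJ gives 6D = 2022, so D = 337 kJ/mol.

D(C-C) ≈ 337 kJ/mol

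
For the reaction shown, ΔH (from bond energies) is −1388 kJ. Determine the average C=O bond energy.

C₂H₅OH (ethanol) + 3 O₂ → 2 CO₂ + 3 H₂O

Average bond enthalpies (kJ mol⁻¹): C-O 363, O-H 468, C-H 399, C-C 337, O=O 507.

Let D be the C=O bond energy.
Σ(broken) = 1×337 + 5×399 + 1×363 + 1×468 + 3×507 = 4684
Σ(formed) = 4×D + 6×468 = 2808 + 4D
ΔH = Σ(broken) − Σ(formed) = (4684) − (2808 + 4D) = +1876 − 4D
Setting this equal to −1388 kJ gives 4D = 3264, so D = 816 kJ/mol.

D(C=O) ≈ 816 kJ/mol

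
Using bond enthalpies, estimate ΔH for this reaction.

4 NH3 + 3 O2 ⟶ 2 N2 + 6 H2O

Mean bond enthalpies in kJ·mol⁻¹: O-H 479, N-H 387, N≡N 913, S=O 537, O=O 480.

ΔH ≈ −1490 kJ

Bonds broken (reactants):
  N-H: 12 × 387 = 4644
  O=O: 3 × 480 = 1440
  Σ(broken) = 6084 kJ
Bonds formed (products):
  N≡N: 2 × 913 = 1826
  O-H: 12 × 479 = 5748
  Σ(formed) = 7574 kJ
ΔH = Σ(broken) − Σ(formed) = 6084 − 7574 = −1490 kJ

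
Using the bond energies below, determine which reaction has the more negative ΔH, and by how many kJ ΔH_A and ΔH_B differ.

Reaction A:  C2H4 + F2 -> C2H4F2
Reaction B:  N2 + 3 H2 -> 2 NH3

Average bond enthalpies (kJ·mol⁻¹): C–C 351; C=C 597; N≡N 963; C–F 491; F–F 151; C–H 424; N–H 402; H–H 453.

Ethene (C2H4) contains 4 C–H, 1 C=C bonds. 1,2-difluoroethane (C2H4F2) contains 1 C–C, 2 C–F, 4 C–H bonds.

Reaction A, by 495 kJ

Reaction A:
  Bonds broken (reactants):
    C–H: 4 × 424 = 1696
    C=C: 1 × 597 = 597
    F–F: 1 × 151 = 151
    Σ(broken) = 2444 kJ
  Bonds formed (products):
    C–C: 1 × 351 = 351
    C–F: 2 × 491 = 982
    C–H: 4 × 424 = 1696
    Σ(formed) = 3029 kJ
  ΔH_A = 2444 − 3029 = −585 kJ
Reaction B:
  Bonds broken (reactants):
    H–H: 3 × 453 = 1359
    N≡N: 1 × 963 = 963
    Σ(broken) = 2322 kJ
  Bonds formed (products):
    N–H: 6 × 402 = 2412
    Σ(formed) = 2412 kJ
  ΔH_B = 2322 − 2412 = −90 kJ
ΔH_A − ΔH_B = −495 kJ, so reaction A has the more negative ΔH; |ΔH_A − ΔH_B| = 495 kJ.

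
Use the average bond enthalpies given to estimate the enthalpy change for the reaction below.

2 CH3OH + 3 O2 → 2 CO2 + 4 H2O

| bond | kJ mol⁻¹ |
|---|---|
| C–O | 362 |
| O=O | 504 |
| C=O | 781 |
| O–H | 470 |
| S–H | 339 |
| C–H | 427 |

ΔH ≈ −1146 kJ

Bonds broken (reactants):
  C–H: 6 × 427 = 2562
  C–O: 2 × 362 = 724
  O–H: 2 × 470 = 940
  O=O: 3 × 504 = 1512
  Σ(broken) = 5738 kJ
Bonds formed (products):
  C=O: 4 × 781 = 3124
  O–H: 8 × 470 = 3760
  Σ(formed) = 6884 kJ
ΔH = Σ(broken) − Σ(formed) = 5738 − 6884 = −1146 kJ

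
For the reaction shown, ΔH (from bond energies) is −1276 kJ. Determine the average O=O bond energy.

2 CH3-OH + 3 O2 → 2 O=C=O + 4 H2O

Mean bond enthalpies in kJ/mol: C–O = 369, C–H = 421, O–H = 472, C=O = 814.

Let D be the O=O bond energy.
Σ(broken) = 6×421 + 2×369 + 2×472 + 3×D = 4208 + 3D
Σ(formed) = 4×814 + 8×472 = 7032
ΔH = Σ(broken) − Σ(formed) = (4208 + 3D) − (7032) = −2824 + 3D
Setting this equal to −1276 kJ gives 3D = 1548, so D = 516 kJ/mol.

D(O=O) ≈ 516 kJ/mol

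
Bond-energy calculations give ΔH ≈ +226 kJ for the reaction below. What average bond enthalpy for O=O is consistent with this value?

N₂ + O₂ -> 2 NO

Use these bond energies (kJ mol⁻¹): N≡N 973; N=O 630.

D(O=O) ≈ 513 kJ/mol

Let D be the O=O bond energy.
Σ(broken) = 1×973 + 1×D = 973 + D
Σ(formed) = 2×630 = 1260
ΔH = Σ(broken) − Σ(formed) = (973 + D) − (1260) = −287 + D
Setting this equal to +226 kJ gives D = 513 kJ/mol.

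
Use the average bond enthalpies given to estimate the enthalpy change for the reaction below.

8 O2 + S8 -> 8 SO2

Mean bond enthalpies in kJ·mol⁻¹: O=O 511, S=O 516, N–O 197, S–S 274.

Bonds broken (reactants):
  O=O: 8 × 511 = 4088
  S–S: 8 × 274 = 2192
  Σ(broken) = 6280 kJ
Bonds formed (products):
  S=O: 16 × 516 = 8256
  Σ(formed) = 8256 kJ
ΔH = Σ(broken) − Σ(formed) = 6280 − 8256 = −1976 kJ

ΔH ≈ −1976 kJ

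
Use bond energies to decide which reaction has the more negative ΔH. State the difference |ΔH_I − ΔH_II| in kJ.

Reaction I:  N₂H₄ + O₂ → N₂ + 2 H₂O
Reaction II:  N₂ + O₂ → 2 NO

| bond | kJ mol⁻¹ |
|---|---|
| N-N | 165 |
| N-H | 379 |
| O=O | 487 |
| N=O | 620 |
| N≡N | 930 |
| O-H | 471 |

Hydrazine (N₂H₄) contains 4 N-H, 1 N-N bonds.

Reaction I:
  Bonds broken (reactants):
    N-H: 4 × 379 = 1516
    N-N: 1 × 165 = 165
    O=O: 1 × 487 = 487
    Σ(broken) = 2168 kJ
  Bonds formed (products):
    N≡N: 1 × 930 = 930
    O-H: 4 × 471 = 1884
    Σ(formed) = 2814 kJ
  ΔH_I = 2168 − 2814 = −646 kJ
Reaction II:
  Bonds broken (reactants):
    N≡N: 1 × 930 = 930
    O=O: 1 × 487 = 487
    Σ(broken) = 1417 kJ
  Bonds formed (products):
    N=O: 2 × 620 = 1240
    Σ(formed) = 1240 kJ
  ΔH_II = 1417 − 1240 = +177 kJ
ΔH_I − ΔH_II = −823 kJ, so reaction I has the more negative ΔH; |ΔH_I − ΔH_II| = 823 kJ.

Reaction I, by 823 kJ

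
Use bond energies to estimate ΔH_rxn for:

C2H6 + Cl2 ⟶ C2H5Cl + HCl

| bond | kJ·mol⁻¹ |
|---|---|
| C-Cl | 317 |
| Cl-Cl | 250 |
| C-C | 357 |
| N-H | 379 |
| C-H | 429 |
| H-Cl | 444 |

Bonds broken (reactants):
  C-C: 1 × 357 = 357
  C-H: 6 × 429 = 2574
  Cl-Cl: 1 × 250 = 250
  Σ(broken) = 3181 kJ
Bonds formed (products):
  C-C: 1 × 357 = 357
  C-Cl: 1 × 317 = 317
  C-H: 5 × 429 = 2145
  H-Cl: 1 × 444 = 444
  Σ(formed) = 3263 kJ
ΔH = Σ(broken) − Σ(formed) = 3181 − 3263 = −82 kJ

ΔH ≈ −82 kJ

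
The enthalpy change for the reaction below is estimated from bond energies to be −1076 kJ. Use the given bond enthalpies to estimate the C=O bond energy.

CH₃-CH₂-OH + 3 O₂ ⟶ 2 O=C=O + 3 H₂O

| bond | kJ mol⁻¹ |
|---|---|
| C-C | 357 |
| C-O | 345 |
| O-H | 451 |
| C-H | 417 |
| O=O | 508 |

D(C=O) ≈ 783 kJ/mol

Let D be the C=O bond energy.
Σ(broken) = 1×357 + 5×417 + 1×345 + 1×451 + 3×508 = 4762
Σ(formed) = 4×D + 6×451 = 2706 + 4D
ΔH = Σ(broken) − Σ(formed) = (4762) − (2706 + 4D) = +2056 − 4D
Setting this equal to −1076 kJ gives 4D = 3132, so D = 783 kJ/mol.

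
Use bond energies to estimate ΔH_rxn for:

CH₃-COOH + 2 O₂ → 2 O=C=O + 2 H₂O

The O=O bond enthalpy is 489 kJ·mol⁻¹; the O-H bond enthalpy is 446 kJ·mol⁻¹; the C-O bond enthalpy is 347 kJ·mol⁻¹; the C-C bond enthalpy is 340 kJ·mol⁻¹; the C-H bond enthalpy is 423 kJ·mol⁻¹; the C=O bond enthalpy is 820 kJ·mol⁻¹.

Bonds broken (reactants):
  C-C: 1 × 340 = 340
  C-H: 3 × 423 = 1269
  C-O: 1 × 347 = 347
  C=O: 1 × 820 = 820
  O-H: 1 × 446 = 446
  O=O: 2 × 489 = 978
  Σ(broken) = 4200 kJ
Bonds formed (products):
  C=O: 4 × 820 = 3280
  O-H: 4 × 446 = 1784
  Σ(formed) = 5064 kJ
ΔH = Σ(broken) − Σ(formed) = 4200 − 5064 = −864 kJ

ΔH ≈ −864 kJ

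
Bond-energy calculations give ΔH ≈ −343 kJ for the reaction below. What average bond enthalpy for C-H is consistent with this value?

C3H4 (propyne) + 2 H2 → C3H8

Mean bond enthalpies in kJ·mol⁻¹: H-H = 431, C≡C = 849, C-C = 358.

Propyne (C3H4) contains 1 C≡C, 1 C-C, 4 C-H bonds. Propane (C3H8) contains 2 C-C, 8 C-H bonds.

Let D be the C-H bond energy.
Σ(broken) = 1×849 + 1×358 + 4×D + 2×431 = 2069 + 4D
Σ(formed) = 2×358 + 8×D = 716 + 8D
ΔH = Σ(broken) − Σ(formed) = (2069 + 4D) − (716 + 8D) = +1353 − 4D
Setting this equal to −343 kJ gives 4D = 1696, so D = 424 kJ/mol.

D(C-H) ≈ 424 kJ/mol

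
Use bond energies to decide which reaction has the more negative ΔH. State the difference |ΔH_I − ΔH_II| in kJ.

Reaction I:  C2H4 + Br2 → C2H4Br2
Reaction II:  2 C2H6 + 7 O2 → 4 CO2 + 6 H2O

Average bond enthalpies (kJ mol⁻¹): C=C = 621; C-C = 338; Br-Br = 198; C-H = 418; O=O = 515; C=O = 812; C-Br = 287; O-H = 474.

Reaction II, by 2794 kJ

Reaction I:
  Bonds broken (reactants):
    Br-Br: 1 × 198 = 198
    C-H: 4 × 418 = 1672
    C=C: 1 × 621 = 621
    Σ(broken) = 2491 kJ
  Bonds formed (products):
    C-Br: 2 × 287 = 574
    C-C: 1 × 338 = 338
    C-H: 4 × 418 = 1672
    Σ(formed) = 2584 kJ
  ΔH_I = 2491 − 2584 = −93 kJ
Reaction II:
  Bonds broken (reactants):
    C-C: 2 × 338 = 676
    C-H: 12 × 418 = 5016
    O=O: 7 × 515 = 3605
    Σ(broken) = 9297 kJ
  Bonds formed (products):
    C=O: 8 × 812 = 6496
    O-H: 12 × 474 = 5688
    Σ(formed) = 12184 kJ
  ΔH_II = 9297 − 12184 = −2887 kJ
ΔH_I − ΔH_II = +2794 kJ, so reaction II has the more negative ΔH; |ΔH_I − ΔH_II| = 2794 kJ.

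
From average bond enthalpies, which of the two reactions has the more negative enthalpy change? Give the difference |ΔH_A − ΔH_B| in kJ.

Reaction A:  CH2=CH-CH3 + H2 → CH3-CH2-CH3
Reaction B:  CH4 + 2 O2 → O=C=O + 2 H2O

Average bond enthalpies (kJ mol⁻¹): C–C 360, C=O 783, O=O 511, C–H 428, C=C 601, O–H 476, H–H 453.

Reaction A:
  Bonds broken (reactants):
    C–C: 1 × 360 = 360
    C–H: 6 × 428 = 2568
    C=C: 1 × 601 = 601
    H–H: 1 × 453 = 453
    Σ(broken) = 3982 kJ
  Bonds formed (products):
    C–C: 2 × 360 = 720
    C–H: 8 × 428 = 3424
    Σ(formed) = 4144 kJ
  ΔH_A = 3982 − 4144 = −162 kJ
Reaction B:
  Bonds broken (reactants):
    C–H: 4 × 428 = 1712
    O=O: 2 × 511 = 1022
    Σ(broken) = 2734 kJ
  Bonds formed (products):
    C=O: 2 × 783 = 1566
    O–H: 4 × 476 = 1904
    Σ(formed) = 3470 kJ
  ΔH_B = 2734 − 3470 = −736 kJ
ΔH_A − ΔH_B = +574 kJ, so reaction B has the more negative ΔH; |ΔH_A − ΔH_B| = 574 kJ.

Reaction B, by 574 kJ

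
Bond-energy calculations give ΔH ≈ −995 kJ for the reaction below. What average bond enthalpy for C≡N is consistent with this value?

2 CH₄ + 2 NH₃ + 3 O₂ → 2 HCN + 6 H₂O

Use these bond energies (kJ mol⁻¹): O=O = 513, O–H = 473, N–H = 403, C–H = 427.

Let D be the C≡N bond energy.
Σ(broken) = 8×427 + 6×403 + 3×513 = 7373
Σ(formed) = 2×D + 2×427 + 12×473 = 6530 + 2D
ΔH = Σ(broken) − Σ(formed) = (7373) − (6530 + 2D) = +843 − 2D
Setting this equal to −995 kJ gives 2D = 1838, so D = 919 kJ/mol.

D(C≡N) ≈ 919 kJ/mol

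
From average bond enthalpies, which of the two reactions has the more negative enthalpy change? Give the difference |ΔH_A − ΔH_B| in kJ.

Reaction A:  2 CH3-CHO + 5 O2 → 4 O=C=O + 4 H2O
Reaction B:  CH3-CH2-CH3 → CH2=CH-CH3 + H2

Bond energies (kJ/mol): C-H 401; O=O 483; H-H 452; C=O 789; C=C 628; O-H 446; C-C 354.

Reaction A, by 2047 kJ

Reaction A:
  Bonds broken (reactants):
    C-C: 2 × 354 = 708
    C-H: 8 × 401 = 3208
    C=O: 2 × 789 = 1578
    O=O: 5 × 483 = 2415
    Σ(broken) = 7909 kJ
  Bonds formed (products):
    C=O: 8 × 789 = 6312
    O-H: 8 × 446 = 3568
    Σ(formed) = 9880 kJ
  ΔH_A = 7909 − 9880 = −1971 kJ
Reaction B:
  Bonds broken (reactants):
    C-C: 2 × 354 = 708
    C-H: 8 × 401 = 3208
    Σ(broken) = 3916 kJ
  Bonds formed (products):
    C-C: 1 × 354 = 354
    C-H: 6 × 401 = 2406
    C=C: 1 × 628 = 628
    H-H: 1 × 452 = 452
    Σ(formed) = 3840 kJ
  ΔH_B = 3916 − 3840 = +76 kJ
ΔH_A − ΔH_B = −2047 kJ, so reaction A has the more negative ΔH; |ΔH_A − ΔH_B| = 2047 kJ.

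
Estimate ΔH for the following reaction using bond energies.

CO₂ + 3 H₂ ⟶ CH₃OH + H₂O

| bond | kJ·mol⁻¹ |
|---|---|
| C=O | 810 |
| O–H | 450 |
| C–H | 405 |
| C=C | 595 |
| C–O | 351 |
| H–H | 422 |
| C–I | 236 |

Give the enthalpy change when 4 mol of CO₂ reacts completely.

Bonds broken (reactants):
  C=O: 2 × 810 = 1620
  H–H: 3 × 422 = 1266
  Σ(broken) = 2886 kJ
Bonds formed (products):
  C–H: 3 × 405 = 1215
  C–O: 1 × 351 = 351
  O–H: 3 × 450 = 1350
  Σ(formed) = 2916 kJ
ΔH = Σ(broken) − Σ(formed) = 2886 − 2916 = −30 kJ
For 4× the reaction as written: 4 × (−30) = −120 kJ

ΔH = −120 kJ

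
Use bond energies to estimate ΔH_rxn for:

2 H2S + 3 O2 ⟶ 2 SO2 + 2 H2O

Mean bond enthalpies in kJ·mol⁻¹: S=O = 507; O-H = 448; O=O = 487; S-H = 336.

ΔH ≈ −1015 kJ

Bonds broken (reactants):
  O=O: 3 × 487 = 1461
  S-H: 4 × 336 = 1344
  Σ(broken) = 2805 kJ
Bonds formed (products):
  O-H: 4 × 448 = 1792
  S=O: 4 × 507 = 2028
  Σ(formed) = 3820 kJ
ΔH = Σ(broken) − Σ(formed) = 2805 − 3820 = −1015 kJ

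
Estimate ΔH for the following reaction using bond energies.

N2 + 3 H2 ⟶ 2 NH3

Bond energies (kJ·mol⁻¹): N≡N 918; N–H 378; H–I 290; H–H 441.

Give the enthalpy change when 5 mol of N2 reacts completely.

Bonds broken (reactants):
  H–H: 3 × 441 = 1323
  N≡N: 1 × 918 = 918
  Σ(broken) = 2241 kJ
Bonds formed (products):
  N–H: 6 × 378 = 2268
  Σ(formed) = 2268 kJ
ΔH = Σ(broken) − Σ(formed) = 2241 − 2268 = −27 kJ
For 5× the reaction as written: 5 × (−27) = −135 kJ

ΔH = −135 kJ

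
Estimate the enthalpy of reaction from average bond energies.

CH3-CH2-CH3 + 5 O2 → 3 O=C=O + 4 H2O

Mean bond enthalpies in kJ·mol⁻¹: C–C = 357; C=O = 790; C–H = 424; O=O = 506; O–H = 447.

ΔH ≈ −1680 kJ

Bonds broken (reactants):
  C–C: 2 × 357 = 714
  C–H: 8 × 424 = 3392
  O=O: 5 × 506 = 2530
  Σ(broken) = 6636 kJ
Bonds formed (products):
  C=O: 6 × 790 = 4740
  O–H: 8 × 447 = 3576
  Σ(formed) = 8316 kJ
ΔH = Σ(broken) − Σ(formed) = 6636 − 8316 = −1680 kJ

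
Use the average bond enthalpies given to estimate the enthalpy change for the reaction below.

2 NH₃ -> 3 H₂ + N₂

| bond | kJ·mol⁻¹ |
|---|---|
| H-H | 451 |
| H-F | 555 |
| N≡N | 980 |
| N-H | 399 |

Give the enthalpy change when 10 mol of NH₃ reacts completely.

Bonds broken (reactants):
  N-H: 6 × 399 = 2394
  Σ(broken) = 2394 kJ
Bonds formed (products):
  H-H: 3 × 451 = 1353
  N≡N: 1 × 980 = 980
  Σ(formed) = 2333 kJ
ΔH = Σ(broken) − Σ(formed) = 2394 − 2333 = +61 kJ
For 5× the reaction as written: 5 × (+61) = +305 kJ

ΔH = +305 kJ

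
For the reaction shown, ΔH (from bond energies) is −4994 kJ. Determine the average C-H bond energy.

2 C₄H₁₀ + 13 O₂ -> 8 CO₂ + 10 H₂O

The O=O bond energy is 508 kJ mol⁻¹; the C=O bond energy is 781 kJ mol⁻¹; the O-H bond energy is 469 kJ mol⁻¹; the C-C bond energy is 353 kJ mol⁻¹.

Let D be the C-H bond energy.
Σ(broken) = 6×353 + 20×D + 13×508 = 8722 + 20D
Σ(formed) = 16×781 + 20×469 = 21876
ΔH = Σ(broken) − Σ(formed) = (8722 + 20D) − (21876) = −13154 + 20D
Setting this equal to −4994 kJ gives 20D = 8160, so D = 408 kJ/mol.

D(C-H) ≈ 408 kJ/mol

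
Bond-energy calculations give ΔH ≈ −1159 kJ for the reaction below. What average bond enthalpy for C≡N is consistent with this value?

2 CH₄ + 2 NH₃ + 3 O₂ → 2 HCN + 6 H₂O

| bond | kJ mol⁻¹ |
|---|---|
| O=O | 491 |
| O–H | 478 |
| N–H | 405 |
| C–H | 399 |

Let D be the C≡N bond energy.
Σ(broken) = 8×399 + 6×405 + 3×491 = 7095
Σ(formed) = 2×D + 2×399 + 12×478 = 6534 + 2D
ΔH = Σ(broken) − Σ(formed) = (7095) − (6534 + 2D) = +561 − 2D
Setting this equal to −1159 kJ gives 2D = 1720, so D = 860 kJ/mol.

D(C≡N) ≈ 860 kJ/mol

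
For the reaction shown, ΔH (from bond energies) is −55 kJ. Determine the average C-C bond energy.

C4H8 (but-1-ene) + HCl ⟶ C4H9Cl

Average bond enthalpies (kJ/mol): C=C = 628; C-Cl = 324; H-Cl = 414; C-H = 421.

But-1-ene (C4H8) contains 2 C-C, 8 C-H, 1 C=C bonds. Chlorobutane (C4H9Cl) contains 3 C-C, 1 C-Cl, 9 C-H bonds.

D(C-C) ≈ 352 kJ/mol

Let D be the C-C bond energy.
Σ(broken) = 2×D + 8×421 + 1×628 + 1×414 = 4410 + 2D
Σ(formed) = 3×D + 1×324 + 9×421 = 4113 + 3D
ΔH = Σ(broken) − Σ(formed) = (4410 + 2D) − (4113 + 3D) = +297 − D
Setting this equal to −55 kJ gives D = 352 kJ/mol.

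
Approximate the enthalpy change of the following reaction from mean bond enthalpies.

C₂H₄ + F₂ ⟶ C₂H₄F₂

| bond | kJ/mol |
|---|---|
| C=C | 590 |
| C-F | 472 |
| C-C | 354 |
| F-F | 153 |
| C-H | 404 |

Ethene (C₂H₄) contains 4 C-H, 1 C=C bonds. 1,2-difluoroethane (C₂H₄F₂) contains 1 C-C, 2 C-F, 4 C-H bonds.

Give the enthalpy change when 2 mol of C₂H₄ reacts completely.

Bonds broken (reactants):
  C-H: 4 × 404 = 1616
  C=C: 1 × 590 = 590
  F-F: 1 × 153 = 153
  Σ(broken) = 2359 kJ
Bonds formed (products):
  C-C: 1 × 354 = 354
  C-F: 2 × 472 = 944
  C-H: 4 × 404 = 1616
  Σ(formed) = 2914 kJ
ΔH = Σ(broken) − Σ(formed) = 2359 − 2914 = −555 kJ
For 2× the reaction as written: 2 × (−555) = −1110 kJ

ΔH = −1110 kJ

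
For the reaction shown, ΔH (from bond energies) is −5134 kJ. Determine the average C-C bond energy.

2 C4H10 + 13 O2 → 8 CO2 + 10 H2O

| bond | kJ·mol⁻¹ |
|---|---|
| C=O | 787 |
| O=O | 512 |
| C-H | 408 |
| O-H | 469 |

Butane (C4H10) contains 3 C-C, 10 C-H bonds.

Let D be the C-C bond energy.
Σ(broken) = 6×D + 20×408 + 13×512 = 14816 + 6D
Σ(formed) = 16×787 + 20×469 = 21972
ΔH = Σ(broken) − Σ(formed) = (14816 + 6D) − (21972) = −7156 + 6D
Setting this equal to −5134 kJ gives 6D = 2022, so D = 337 kJ/mol.

D(C-C) ≈ 337 kJ/mol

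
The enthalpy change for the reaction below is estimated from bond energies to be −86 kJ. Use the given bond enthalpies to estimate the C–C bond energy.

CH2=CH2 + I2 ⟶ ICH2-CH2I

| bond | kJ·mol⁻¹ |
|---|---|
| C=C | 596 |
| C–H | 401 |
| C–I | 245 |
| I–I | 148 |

Let D be the C–C bond energy.
Σ(broken) = 4×401 + 1×596 + 1×148 = 2348
Σ(formed) = 1×D + 4×401 + 2×245 = 2094 + D
ΔH = Σ(broken) − Σ(formed) = (2348) − (2094 + D) = +254 − D
Setting this equal to −86 kJ gives D = 340 kJ/mol.

D(C–C) ≈ 340 kJ/mol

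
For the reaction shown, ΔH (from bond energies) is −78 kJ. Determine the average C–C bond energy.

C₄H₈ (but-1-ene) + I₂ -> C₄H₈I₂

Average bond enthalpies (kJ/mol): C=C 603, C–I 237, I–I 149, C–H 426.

D(C–C) ≈ 356 kJ/mol

Let D be the C–C bond energy.
Σ(broken) = 2×D + 8×426 + 1×603 + 1×149 = 4160 + 2D
Σ(formed) = 3×D + 8×426 + 2×237 = 3882 + 3D
ΔH = Σ(broken) − Σ(formed) = (4160 + 2D) − (3882 + 3D) = +278 − D
Setting this equal to −78 kJ gives D = 356 kJ/mol.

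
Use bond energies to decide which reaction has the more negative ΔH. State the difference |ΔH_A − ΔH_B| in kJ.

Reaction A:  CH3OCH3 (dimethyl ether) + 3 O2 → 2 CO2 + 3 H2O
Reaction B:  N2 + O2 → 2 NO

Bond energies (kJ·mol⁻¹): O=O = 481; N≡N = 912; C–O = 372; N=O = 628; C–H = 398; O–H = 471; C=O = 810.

Reaction A:
  Bonds broken (reactants):
    C–H: 6 × 398 = 2388
    C–O: 2 × 372 = 744
    O=O: 3 × 481 = 1443
    Σ(broken) = 4575 kJ
  Bonds formed (products):
    C=O: 4 × 810 = 3240
    O–H: 6 × 471 = 2826
    Σ(formed) = 6066 kJ
  ΔH_A = 4575 − 6066 = −1491 kJ
Reaction B:
  Bonds broken (reactants):
    N≡N: 1 × 912 = 912
    O=O: 1 × 481 = 481
    Σ(broken) = 1393 kJ
  Bonds formed (products):
    N=O: 2 × 628 = 1256
    Σ(formed) = 1256 kJ
  ΔH_B = 1393 − 1256 = +137 kJ
ΔH_A − ΔH_B = −1628 kJ, so reaction A has the more negative ΔH; |ΔH_A − ΔH_B| = 1628 kJ.

Reaction A, by 1628 kJ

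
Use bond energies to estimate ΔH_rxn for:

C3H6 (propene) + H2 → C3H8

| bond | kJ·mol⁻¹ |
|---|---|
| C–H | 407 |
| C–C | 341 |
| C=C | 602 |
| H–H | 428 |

ΔH ≈ −125 kJ

Bonds broken (reactants):
  C–C: 1 × 341 = 341
  C–H: 6 × 407 = 2442
  C=C: 1 × 602 = 602
  H–H: 1 × 428 = 428
  Σ(broken) = 3813 kJ
Bonds formed (products):
  C–C: 2 × 341 = 682
  C–H: 8 × 407 = 3256
  Σ(formed) = 3938 kJ
ΔH = Σ(broken) − Σ(formed) = 3813 − 3938 = −125 kJ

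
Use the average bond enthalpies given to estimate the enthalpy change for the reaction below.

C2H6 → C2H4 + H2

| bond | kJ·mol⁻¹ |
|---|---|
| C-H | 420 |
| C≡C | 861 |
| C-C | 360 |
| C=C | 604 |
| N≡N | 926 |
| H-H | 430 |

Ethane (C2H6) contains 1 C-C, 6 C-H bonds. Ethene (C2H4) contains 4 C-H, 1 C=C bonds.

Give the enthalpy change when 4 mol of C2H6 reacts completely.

Bonds broken (reactants):
  C-C: 1 × 360 = 360
  C-H: 6 × 420 = 2520
  Σ(broken) = 2880 kJ
Bonds formed (products):
  C-H: 4 × 420 = 1680
  C=C: 1 × 604 = 604
  H-H: 1 × 430 = 430
  Σ(formed) = 2714 kJ
ΔH = Σ(broken) − Σ(formed) = 2880 − 2714 = +166 kJ
For 4× the reaction as written: 4 × (+166) = +664 kJ

ΔH = +664 kJ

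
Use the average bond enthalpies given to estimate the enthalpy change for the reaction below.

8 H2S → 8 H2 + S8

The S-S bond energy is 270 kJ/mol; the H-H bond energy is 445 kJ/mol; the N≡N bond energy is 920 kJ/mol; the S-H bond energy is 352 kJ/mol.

Bonds broken (reactants):
  S-H: 16 × 352 = 5632
  Σ(broken) = 5632 kJ
Bonds formed (products):
  H-H: 8 × 445 = 3560
  S-S: 8 × 270 = 2160
  Σ(formed) = 5720 kJ
ΔH = Σ(broken) − Σ(formed) = 5632 − 5720 = −88 kJ

ΔH ≈ −88 kJ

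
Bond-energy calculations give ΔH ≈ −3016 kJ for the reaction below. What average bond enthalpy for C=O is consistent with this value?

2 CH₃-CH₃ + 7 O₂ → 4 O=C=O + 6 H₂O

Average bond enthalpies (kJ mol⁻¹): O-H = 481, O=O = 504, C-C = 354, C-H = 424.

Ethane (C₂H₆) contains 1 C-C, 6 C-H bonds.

Let D be the C=O bond energy.
Σ(broken) = 2×354 + 12×424 + 7×504 = 9324
Σ(formed) = 8×D + 12×481 = 5772 + 8D
ΔH = Σ(broken) − Σ(formed) = (9324) − (5772 + 8D) = +3552 − 8D
Setting this equal to −3016 kJ gives 8D = 6568, so D = 821 kJ/mol.

D(C=O) ≈ 821 kJ/mol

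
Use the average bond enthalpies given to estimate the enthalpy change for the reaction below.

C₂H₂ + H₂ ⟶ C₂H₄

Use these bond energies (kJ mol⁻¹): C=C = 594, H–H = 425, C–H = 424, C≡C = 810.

Bonds broken (reactants):
  C≡C: 1 × 810 = 810
  C–H: 2 × 424 = 848
  H–H: 1 × 425 = 425
  Σ(broken) = 2083 kJ
Bonds formed (products):
  C–H: 4 × 424 = 1696
  C=C: 1 × 594 = 594
  Σ(formed) = 2290 kJ
ΔH = Σ(broken) − Σ(formed) = 2083 − 2290 = −207 kJ

ΔH ≈ −207 kJ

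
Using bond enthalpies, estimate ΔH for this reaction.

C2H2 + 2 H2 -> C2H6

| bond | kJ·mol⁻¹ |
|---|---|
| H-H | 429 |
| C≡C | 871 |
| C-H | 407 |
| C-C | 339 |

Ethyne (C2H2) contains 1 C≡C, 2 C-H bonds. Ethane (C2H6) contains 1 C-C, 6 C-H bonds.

ΔH ≈ −238 kJ

Bonds broken (reactants):
  C≡C: 1 × 871 = 871
  C-H: 2 × 407 = 814
  H-H: 2 × 429 = 858
  Σ(broken) = 2543 kJ
Bonds formed (products):
  C-C: 1 × 339 = 339
  C-H: 6 × 407 = 2442
  Σ(formed) = 2781 kJ
ΔH = Σ(broken) − Σ(formed) = 2543 − 2781 = −238 kJ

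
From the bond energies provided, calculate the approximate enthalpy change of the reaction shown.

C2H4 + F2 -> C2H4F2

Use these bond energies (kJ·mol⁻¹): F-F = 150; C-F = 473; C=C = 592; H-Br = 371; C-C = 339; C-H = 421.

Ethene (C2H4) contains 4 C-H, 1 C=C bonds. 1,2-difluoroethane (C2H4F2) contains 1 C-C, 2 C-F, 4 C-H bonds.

Bonds broken (reactants):
  C-H: 4 × 421 = 1684
  C=C: 1 × 592 = 592
  F-F: 1 × 150 = 150
  Σ(broken) = 2426 kJ
Bonds formed (products):
  C-C: 1 × 339 = 339
  C-F: 2 × 473 = 946
  C-H: 4 × 421 = 1684
  Σ(formed) = 2969 kJ
ΔH = Σ(broken) − Σ(formed) = 2426 − 2969 = −543 kJ

ΔH ≈ −543 kJ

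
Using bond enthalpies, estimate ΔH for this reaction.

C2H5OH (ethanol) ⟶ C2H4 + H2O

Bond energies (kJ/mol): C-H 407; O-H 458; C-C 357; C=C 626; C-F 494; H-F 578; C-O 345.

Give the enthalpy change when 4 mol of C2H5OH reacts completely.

ΔH = +100 kJ

Bonds broken (reactants):
  C-C: 1 × 357 = 357
  C-H: 5 × 407 = 2035
  C-O: 1 × 345 = 345
  O-H: 1 × 458 = 458
  Σ(broken) = 3195 kJ
Bonds formed (products):
  C-H: 4 × 407 = 1628
  C=C: 1 × 626 = 626
  O-H: 2 × 458 = 916
  Σ(formed) = 3170 kJ
ΔH = Σ(broken) − Σ(formed) = 3195 − 3170 = +25 kJ
For 4× the reaction as written: 4 × (+25) = +100 kJ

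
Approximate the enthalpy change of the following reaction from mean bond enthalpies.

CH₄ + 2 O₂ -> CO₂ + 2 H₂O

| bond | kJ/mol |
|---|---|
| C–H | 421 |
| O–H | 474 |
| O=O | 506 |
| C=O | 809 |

Bonds broken (reactants):
  C–H: 4 × 421 = 1684
  O=O: 2 × 506 = 1012
  Σ(broken) = 2696 kJ
Bonds formed (products):
  C=O: 2 × 809 = 1618
  O–H: 4 × 474 = 1896
  Σ(formed) = 3514 kJ
ΔH = Σ(broken) − Σ(formed) = 2696 − 3514 = −818 kJ

ΔH ≈ −818 kJ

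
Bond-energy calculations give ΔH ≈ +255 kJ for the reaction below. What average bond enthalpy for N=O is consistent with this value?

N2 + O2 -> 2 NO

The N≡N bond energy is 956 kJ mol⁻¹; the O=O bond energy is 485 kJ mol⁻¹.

Let D be the N=O bond energy.
Σ(broken) = 1×956 + 1×485 = 1441
Σ(formed) = 2×D = 2D
ΔH = Σ(broken) − Σ(formed) = (1441) − (2D) = +1441 − 2D
Setting this equal to +255 kJ gives 2D = 1186, so D = 593 kJ/mol.

D(N=O) ≈ 593 kJ/mol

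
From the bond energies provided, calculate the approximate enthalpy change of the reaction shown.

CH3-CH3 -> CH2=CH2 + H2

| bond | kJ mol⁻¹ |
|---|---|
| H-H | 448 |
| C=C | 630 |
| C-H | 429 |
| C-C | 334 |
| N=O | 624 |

Bonds broken (reactants):
  C-C: 1 × 334 = 334
  C-H: 6 × 429 = 2574
  Σ(broken) = 2908 kJ
Bonds formed (products):
  C-H: 4 × 429 = 1716
  C=C: 1 × 630 = 630
  H-H: 1 × 448 = 448
  Σ(formed) = 2794 kJ
ΔH = Σ(broken) − Σ(formed) = 2908 − 2794 = +114 kJ

ΔH ≈ +114 kJ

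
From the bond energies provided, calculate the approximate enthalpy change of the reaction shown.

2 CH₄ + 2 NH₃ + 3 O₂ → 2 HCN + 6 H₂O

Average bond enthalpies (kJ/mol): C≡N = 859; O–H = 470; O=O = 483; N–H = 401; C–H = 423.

ΔH ≈ −965 kJ

Bonds broken (reactants):
  C–H: 8 × 423 = 3384
  N–H: 6 × 401 = 2406
  O=O: 3 × 483 = 1449
  Σ(broken) = 7239 kJ
Bonds formed (products):
  C≡N: 2 × 859 = 1718
  C–H: 2 × 423 = 846
  O–H: 12 × 470 = 5640
  Σ(formed) = 8204 kJ
ΔH = Σ(broken) − Σ(formed) = 7239 − 8204 = −965 kJ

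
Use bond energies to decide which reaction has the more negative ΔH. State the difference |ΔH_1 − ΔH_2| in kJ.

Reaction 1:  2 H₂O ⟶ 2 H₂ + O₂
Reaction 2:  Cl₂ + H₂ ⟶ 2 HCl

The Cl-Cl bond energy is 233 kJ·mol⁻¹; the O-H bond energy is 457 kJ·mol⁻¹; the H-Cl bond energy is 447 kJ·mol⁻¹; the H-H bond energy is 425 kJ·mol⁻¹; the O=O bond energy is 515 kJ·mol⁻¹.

Reaction 2, by 699 kJ

Reaction 1:
  Bonds broken (reactants):
    O-H: 4 × 457 = 1828
    Σ(broken) = 1828 kJ
  Bonds formed (products):
    H-H: 2 × 425 = 850
    O=O: 1 × 515 = 515
    Σ(formed) = 1365 kJ
  ΔH_1 = 1828 − 1365 = +463 kJ
Reaction 2:
  Bonds broken (reactants):
    Cl-Cl: 1 × 233 = 233
    H-H: 1 × 425 = 425
    Σ(broken) = 658 kJ
  Bonds formed (products):
    H-Cl: 2 × 447 = 894
    Σ(formed) = 894 kJ
  ΔH_2 = 658 − 894 = −236 kJ
ΔH_1 − ΔH_2 = +699 kJ, so reaction 2 has the more negative ΔH; |ΔH_1 − ΔH_2| = 699 kJ.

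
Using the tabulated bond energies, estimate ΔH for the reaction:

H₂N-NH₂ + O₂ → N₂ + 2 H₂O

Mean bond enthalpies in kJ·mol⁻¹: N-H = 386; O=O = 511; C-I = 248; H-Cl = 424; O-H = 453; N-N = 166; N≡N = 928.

Bonds broken (reactants):
  N-H: 4 × 386 = 1544
  N-N: 1 × 166 = 166
  O=O: 1 × 511 = 511
  Σ(broken) = 2221 kJ
Bonds formed (products):
  N≡N: 1 × 928 = 928
  O-H: 4 × 453 = 1812
  Σ(formed) = 2740 kJ
ΔH = Σ(broken) − Σ(formed) = 2221 − 2740 = −519 kJ

ΔH ≈ −519 kJ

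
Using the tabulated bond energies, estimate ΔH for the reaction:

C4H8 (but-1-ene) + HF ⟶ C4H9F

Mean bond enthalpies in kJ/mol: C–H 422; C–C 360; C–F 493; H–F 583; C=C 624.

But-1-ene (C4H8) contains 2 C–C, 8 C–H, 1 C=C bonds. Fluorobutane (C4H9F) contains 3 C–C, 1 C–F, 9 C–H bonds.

Bonds broken (reactants):
  C–C: 2 × 360 = 720
  C–H: 8 × 422 = 3376
  C=C: 1 × 624 = 624
  H–F: 1 × 583 = 583
  Σ(broken) = 5303 kJ
Bonds formed (products):
  C–C: 3 × 360 = 1080
  C–F: 1 × 493 = 493
  C–H: 9 × 422 = 3798
  Σ(formed) = 5371 kJ
ΔH = Σ(broken) − Σ(formed) = 5303 − 5371 = −68 kJ

ΔH ≈ −68 kJ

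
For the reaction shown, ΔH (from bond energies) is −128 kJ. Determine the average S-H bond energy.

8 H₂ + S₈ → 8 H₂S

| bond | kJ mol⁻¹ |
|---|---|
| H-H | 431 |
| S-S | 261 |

D(S-H) ≈ 354 kJ/mol

Let D be the S-H bond energy.
Σ(broken) = 8×431 + 8×261 = 5536
Σ(formed) = 16×D = 16D
ΔH = Σ(broken) − Σ(formed) = (5536) − (16D) = +5536 − 16D
Setting this equal to −128 kJ gives 16D = 5664, so D = 354 kJ/mol.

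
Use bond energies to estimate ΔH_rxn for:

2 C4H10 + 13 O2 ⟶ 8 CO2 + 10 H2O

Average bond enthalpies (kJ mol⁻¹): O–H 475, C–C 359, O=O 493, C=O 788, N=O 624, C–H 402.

ΔH ≈ −5505 kJ

Bonds broken (reactants):
  C–C: 6 × 359 = 2154
  C–H: 20 × 402 = 8040
  O=O: 13 × 493 = 6409
  Σ(broken) = 16603 kJ
Bonds formed (products):
  C=O: 16 × 788 = 12608
  O–H: 20 × 475 = 9500
  Σ(formed) = 22108 kJ
ΔH = Σ(broken) − Σ(formed) = 16603 − 22108 = −5505 kJ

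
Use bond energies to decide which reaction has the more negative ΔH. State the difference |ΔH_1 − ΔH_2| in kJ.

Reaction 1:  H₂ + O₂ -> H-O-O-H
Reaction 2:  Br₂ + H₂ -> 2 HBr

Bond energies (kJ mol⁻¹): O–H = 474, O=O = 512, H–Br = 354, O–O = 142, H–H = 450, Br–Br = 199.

Reaction 1:
  Bonds broken (reactants):
    H–H: 1 × 450 = 450
    O=O: 1 × 512 = 512
    Σ(broken) = 962 kJ
  Bonds formed (products):
    O–H: 2 × 474 = 948
    O–O: 1 × 142 = 142
    Σ(formed) = 1090 kJ
  ΔH_1 = 962 − 1090 = −128 kJ
Reaction 2:
  Bonds broken (reactants):
    Br–Br: 1 × 199 = 199
    H–H: 1 × 450 = 450
    Σ(broken) = 649 kJ
  Bonds formed (products):
    H–Br: 2 × 354 = 708
    Σ(formed) = 708 kJ
  ΔH_2 = 649 − 708 = −59 kJ
ΔH_1 − ΔH_2 = −69 kJ, so reaction 1 has the more negative ΔH; |ΔH_1 − ΔH_2| = 69 kJ.

Reaction 1, by 69 kJ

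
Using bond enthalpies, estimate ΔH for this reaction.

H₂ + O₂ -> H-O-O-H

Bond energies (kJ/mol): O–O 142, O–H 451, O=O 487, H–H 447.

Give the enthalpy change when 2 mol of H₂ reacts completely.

ΔH = −220 kJ

Bonds broken (reactants):
  H–H: 1 × 447 = 447
  O=O: 1 × 487 = 487
  Σ(broken) = 934 kJ
Bonds formed (products):
  O–H: 2 × 451 = 902
  O–O: 1 × 142 = 142
  Σ(formed) = 1044 kJ
ΔH = Σ(broken) − Σ(formed) = 934 − 1044 = −110 kJ
For 2× the reaction as written: 2 × (−110) = −220 kJ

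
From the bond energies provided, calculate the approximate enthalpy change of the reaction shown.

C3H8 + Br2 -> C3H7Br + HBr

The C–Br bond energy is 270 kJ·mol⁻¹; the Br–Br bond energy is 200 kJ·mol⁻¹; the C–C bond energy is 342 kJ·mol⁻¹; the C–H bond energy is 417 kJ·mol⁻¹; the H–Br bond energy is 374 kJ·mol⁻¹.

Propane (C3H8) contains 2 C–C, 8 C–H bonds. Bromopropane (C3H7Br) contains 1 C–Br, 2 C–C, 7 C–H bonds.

ΔH ≈ −27 kJ

Bonds broken (reactants):
  Br–Br: 1 × 200 = 200
  C–C: 2 × 342 = 684
  C–H: 8 × 417 = 3336
  Σ(broken) = 4220 kJ
Bonds formed (products):
  C–Br: 1 × 270 = 270
  C–C: 2 × 342 = 684
  C–H: 7 × 417 = 2919
  H–Br: 1 × 374 = 374
  Σ(formed) = 4247 kJ
ΔH = Σ(broken) − Σ(formed) = 4220 − 4247 = −27 kJ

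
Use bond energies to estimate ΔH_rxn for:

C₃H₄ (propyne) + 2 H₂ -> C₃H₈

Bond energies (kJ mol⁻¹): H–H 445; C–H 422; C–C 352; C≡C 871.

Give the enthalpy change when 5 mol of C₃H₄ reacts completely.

ΔH = −1395 kJ

Bonds broken (reactants):
  C≡C: 1 × 871 = 871
  C–C: 1 × 352 = 352
  C–H: 4 × 422 = 1688
  H–H: 2 × 445 = 890
  Σ(broken) = 3801 kJ
Bonds formed (products):
  C–C: 2 × 352 = 704
  C–H: 8 × 422 = 3376
  Σ(formed) = 4080 kJ
ΔH = Σ(broken) − Σ(formed) = 3801 − 4080 = −279 kJ
For 5× the reaction as written: 5 × (−279) = −1395 kJ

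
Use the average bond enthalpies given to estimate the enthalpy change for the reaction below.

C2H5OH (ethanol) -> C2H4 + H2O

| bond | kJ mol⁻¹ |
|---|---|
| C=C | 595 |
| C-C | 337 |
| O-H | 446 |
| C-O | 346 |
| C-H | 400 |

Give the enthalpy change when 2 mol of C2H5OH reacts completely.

Bonds broken (reactants):
  C-C: 1 × 337 = 337
  C-H: 5 × 400 = 2000
  C-O: 1 × 346 = 346
  O-H: 1 × 446 = 446
  Σ(broken) = 3129 kJ
Bonds formed (products):
  C-H: 4 × 400 = 1600
  C=C: 1 × 595 = 595
  O-H: 2 × 446 = 892
  Σ(formed) = 3087 kJ
ΔH = Σ(broken) − Σ(formed) = 3129 − 3087 = +42 kJ
For 2× the reaction as written: 2 × (+42) = +84 kJ

ΔH = +84 kJ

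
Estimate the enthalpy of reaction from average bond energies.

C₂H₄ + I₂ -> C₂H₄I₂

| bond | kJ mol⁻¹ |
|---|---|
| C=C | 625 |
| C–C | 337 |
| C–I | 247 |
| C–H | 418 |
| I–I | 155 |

Bonds broken (reactants):
  C–H: 4 × 418 = 1672
  C=C: 1 × 625 = 625
  I–I: 1 × 155 = 155
  Σ(broken) = 2452 kJ
Bonds formed (products):
  C–C: 1 × 337 = 337
  C–H: 4 × 418 = 1672
  C–I: 2 × 247 = 494
  Σ(formed) = 2503 kJ
ΔH = Σ(broken) − Σ(formed) = 2452 − 2503 = −51 kJ

ΔH ≈ −51 kJ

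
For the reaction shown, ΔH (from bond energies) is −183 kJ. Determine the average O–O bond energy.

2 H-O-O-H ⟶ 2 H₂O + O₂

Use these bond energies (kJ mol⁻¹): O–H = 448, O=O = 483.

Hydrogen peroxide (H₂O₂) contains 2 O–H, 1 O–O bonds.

D(O–O) ≈ 150 kJ/mol

Let D be the O–O bond energy.
Σ(broken) = 4×448 + 2×D = 1792 + 2D
Σ(formed) = 4×448 + 1×483 = 2275
ΔH = Σ(broken) − Σ(formed) = (1792 + 2D) − (2275) = −483 + 2D
Setting this equal to −183 kJ gives 2D = 300, so D = 150 kJ/mol.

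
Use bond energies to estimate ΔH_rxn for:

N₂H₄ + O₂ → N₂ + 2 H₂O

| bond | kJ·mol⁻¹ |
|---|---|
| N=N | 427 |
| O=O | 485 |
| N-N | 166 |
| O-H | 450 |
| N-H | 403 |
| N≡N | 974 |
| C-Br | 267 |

Bonds broken (reactants):
  N-H: 4 × 403 = 1612
  N-N: 1 × 166 = 166
  O=O: 1 × 485 = 485
  Σ(broken) = 2263 kJ
Bonds formed (products):
  N≡N: 1 × 974 = 974
  O-H: 4 × 450 = 1800
  Σ(formed) = 2774 kJ
ΔH = Σ(broken) − Σ(formed) = 2263 − 2774 = −511 kJ

ΔH ≈ −511 kJ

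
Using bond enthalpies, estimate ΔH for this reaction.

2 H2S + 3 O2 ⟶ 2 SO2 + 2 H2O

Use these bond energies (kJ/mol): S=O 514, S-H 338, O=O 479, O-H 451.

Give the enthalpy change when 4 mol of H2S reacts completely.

ΔH = −2142 kJ

Bonds broken (reactants):
  O=O: 3 × 479 = 1437
  S-H: 4 × 338 = 1352
  Σ(broken) = 2789 kJ
Bonds formed (products):
  O-H: 4 × 451 = 1804
  S=O: 4 × 514 = 2056
  Σ(formed) = 3860 kJ
ΔH = Σ(broken) − Σ(formed) = 2789 − 3860 = −1071 kJ
For 2× the reaction as written: 2 × (−1071) = −2142 kJ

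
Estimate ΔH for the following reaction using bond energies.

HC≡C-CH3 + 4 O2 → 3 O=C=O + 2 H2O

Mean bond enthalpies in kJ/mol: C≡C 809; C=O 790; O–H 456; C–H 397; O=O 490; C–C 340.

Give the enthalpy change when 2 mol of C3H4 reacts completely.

ΔH = −3734 kJ

Bonds broken (reactants):
  C≡C: 1 × 809 = 809
  C–C: 1 × 340 = 340
  C–H: 4 × 397 = 1588
  O=O: 4 × 490 = 1960
  Σ(broken) = 4697 kJ
Bonds formed (products):
  C=O: 6 × 790 = 4740
  O–H: 4 × 456 = 1824
  Σ(formed) = 6564 kJ
ΔH = Σ(broken) − Σ(formed) = 4697 − 6564 = −1867 kJ
For 2× the reaction as written: 2 × (−1867) = −3734 kJ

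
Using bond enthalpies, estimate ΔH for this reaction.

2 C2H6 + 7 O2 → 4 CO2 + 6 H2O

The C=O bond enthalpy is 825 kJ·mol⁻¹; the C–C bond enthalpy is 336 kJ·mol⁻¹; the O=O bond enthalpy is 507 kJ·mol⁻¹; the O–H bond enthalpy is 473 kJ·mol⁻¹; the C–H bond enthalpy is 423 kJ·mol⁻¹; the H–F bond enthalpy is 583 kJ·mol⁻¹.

Bonds broken (reactants):
  C–C: 2 × 336 = 672
  C–H: 12 × 423 = 5076
  O=O: 7 × 507 = 3549
  Σ(broken) = 9297 kJ
Bonds formed (products):
  C=O: 8 × 825 = 6600
  O–H: 12 × 473 = 5676
  Σ(formed) = 12276 kJ
ΔH = Σ(broken) − Σ(formed) = 9297 − 12276 = −2979 kJ

ΔH ≈ −2979 kJ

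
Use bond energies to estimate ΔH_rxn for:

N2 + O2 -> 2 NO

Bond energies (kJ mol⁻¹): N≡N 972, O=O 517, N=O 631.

Bonds broken (reactants):
  N≡N: 1 × 972 = 972
  O=O: 1 × 517 = 517
  Σ(broken) = 1489 kJ
Bonds formed (products):
  N=O: 2 × 631 = 1262
  Σ(formed) = 1262 kJ
ΔH = Σ(broken) − Σ(formed) = 1489 − 1262 = +227 kJ

ΔH ≈ +227 kJ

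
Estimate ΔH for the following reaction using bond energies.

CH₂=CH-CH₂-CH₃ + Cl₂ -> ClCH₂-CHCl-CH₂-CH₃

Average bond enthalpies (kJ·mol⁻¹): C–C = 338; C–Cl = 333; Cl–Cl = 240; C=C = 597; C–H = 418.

Bonds broken (reactants):
  C–C: 2 × 338 = 676
  C–H: 8 × 418 = 3344
  C=C: 1 × 597 = 597
  Cl–Cl: 1 × 240 = 240
  Σ(broken) = 4857 kJ
Bonds formed (products):
  C–C: 3 × 338 = 1014
  C–Cl: 2 × 333 = 666
  C–H: 8 × 418 = 3344
  Σ(formed) = 5024 kJ
ΔH = Σ(broken) − Σ(formed) = 4857 − 5024 = −167 kJ

ΔH ≈ −167 kJ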